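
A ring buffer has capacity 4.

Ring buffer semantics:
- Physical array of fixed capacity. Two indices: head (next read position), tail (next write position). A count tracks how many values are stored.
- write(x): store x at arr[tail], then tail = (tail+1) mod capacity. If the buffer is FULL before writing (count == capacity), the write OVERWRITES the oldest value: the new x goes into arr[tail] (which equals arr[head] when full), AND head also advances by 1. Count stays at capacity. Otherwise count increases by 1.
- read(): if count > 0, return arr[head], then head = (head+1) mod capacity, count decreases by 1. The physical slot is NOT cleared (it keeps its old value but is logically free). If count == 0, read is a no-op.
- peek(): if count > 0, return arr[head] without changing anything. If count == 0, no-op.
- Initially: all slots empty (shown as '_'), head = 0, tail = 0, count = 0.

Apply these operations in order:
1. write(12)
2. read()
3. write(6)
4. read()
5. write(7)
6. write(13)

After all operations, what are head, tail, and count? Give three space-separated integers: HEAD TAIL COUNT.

Answer: 2 0 2

Derivation:
After op 1 (write(12)): arr=[12 _ _ _] head=0 tail=1 count=1
After op 2 (read()): arr=[12 _ _ _] head=1 tail=1 count=0
After op 3 (write(6)): arr=[12 6 _ _] head=1 tail=2 count=1
After op 4 (read()): arr=[12 6 _ _] head=2 tail=2 count=0
After op 5 (write(7)): arr=[12 6 7 _] head=2 tail=3 count=1
After op 6 (write(13)): arr=[12 6 7 13] head=2 tail=0 count=2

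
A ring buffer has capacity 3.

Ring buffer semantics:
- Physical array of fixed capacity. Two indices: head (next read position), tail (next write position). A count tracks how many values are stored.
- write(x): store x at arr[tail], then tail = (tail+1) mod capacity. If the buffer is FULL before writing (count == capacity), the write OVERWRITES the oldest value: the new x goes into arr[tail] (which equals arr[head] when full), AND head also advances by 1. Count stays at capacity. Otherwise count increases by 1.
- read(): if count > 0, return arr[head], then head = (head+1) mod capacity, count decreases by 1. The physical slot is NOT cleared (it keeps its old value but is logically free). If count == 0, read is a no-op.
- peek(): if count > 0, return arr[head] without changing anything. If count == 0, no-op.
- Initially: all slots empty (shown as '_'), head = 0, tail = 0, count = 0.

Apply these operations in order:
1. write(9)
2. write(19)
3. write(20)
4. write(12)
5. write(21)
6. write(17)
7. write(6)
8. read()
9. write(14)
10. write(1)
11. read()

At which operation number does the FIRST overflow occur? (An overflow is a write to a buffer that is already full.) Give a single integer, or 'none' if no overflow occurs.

After op 1 (write(9)): arr=[9 _ _] head=0 tail=1 count=1
After op 2 (write(19)): arr=[9 19 _] head=0 tail=2 count=2
After op 3 (write(20)): arr=[9 19 20] head=0 tail=0 count=3
After op 4 (write(12)): arr=[12 19 20] head=1 tail=1 count=3
After op 5 (write(21)): arr=[12 21 20] head=2 tail=2 count=3
After op 6 (write(17)): arr=[12 21 17] head=0 tail=0 count=3
After op 7 (write(6)): arr=[6 21 17] head=1 tail=1 count=3
After op 8 (read()): arr=[6 21 17] head=2 tail=1 count=2
After op 9 (write(14)): arr=[6 14 17] head=2 tail=2 count=3
After op 10 (write(1)): arr=[6 14 1] head=0 tail=0 count=3
After op 11 (read()): arr=[6 14 1] head=1 tail=0 count=2

Answer: 4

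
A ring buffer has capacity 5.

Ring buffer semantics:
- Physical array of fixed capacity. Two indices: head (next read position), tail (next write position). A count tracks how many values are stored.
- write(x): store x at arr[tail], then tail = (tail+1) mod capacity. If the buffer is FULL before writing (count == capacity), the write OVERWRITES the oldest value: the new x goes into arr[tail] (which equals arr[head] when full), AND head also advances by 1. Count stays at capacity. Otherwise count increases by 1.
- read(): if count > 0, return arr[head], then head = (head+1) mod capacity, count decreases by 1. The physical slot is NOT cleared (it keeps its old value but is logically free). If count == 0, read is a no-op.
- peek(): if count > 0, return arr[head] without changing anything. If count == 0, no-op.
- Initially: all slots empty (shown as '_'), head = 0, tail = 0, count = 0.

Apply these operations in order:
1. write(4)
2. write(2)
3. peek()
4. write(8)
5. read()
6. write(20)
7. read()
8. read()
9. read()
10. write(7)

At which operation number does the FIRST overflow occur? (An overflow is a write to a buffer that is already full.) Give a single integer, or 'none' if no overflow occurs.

After op 1 (write(4)): arr=[4 _ _ _ _] head=0 tail=1 count=1
After op 2 (write(2)): arr=[4 2 _ _ _] head=0 tail=2 count=2
After op 3 (peek()): arr=[4 2 _ _ _] head=0 tail=2 count=2
After op 4 (write(8)): arr=[4 2 8 _ _] head=0 tail=3 count=3
After op 5 (read()): arr=[4 2 8 _ _] head=1 tail=3 count=2
After op 6 (write(20)): arr=[4 2 8 20 _] head=1 tail=4 count=3
After op 7 (read()): arr=[4 2 8 20 _] head=2 tail=4 count=2
After op 8 (read()): arr=[4 2 8 20 _] head=3 tail=4 count=1
After op 9 (read()): arr=[4 2 8 20 _] head=4 tail=4 count=0
After op 10 (write(7)): arr=[4 2 8 20 7] head=4 tail=0 count=1

Answer: none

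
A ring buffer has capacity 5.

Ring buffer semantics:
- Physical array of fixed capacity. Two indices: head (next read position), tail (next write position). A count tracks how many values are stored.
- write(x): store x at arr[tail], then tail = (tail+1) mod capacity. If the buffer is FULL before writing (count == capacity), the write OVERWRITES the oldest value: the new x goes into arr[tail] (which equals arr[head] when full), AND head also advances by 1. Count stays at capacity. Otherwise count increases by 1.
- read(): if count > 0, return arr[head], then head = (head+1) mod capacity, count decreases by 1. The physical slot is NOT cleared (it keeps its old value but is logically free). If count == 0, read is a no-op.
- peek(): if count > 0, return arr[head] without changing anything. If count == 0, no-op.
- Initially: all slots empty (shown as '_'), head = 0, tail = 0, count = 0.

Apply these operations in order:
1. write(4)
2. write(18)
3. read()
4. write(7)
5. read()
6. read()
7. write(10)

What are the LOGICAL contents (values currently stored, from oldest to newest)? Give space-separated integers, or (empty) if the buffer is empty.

After op 1 (write(4)): arr=[4 _ _ _ _] head=0 tail=1 count=1
After op 2 (write(18)): arr=[4 18 _ _ _] head=0 tail=2 count=2
After op 3 (read()): arr=[4 18 _ _ _] head=1 tail=2 count=1
After op 4 (write(7)): arr=[4 18 7 _ _] head=1 tail=3 count=2
After op 5 (read()): arr=[4 18 7 _ _] head=2 tail=3 count=1
After op 6 (read()): arr=[4 18 7 _ _] head=3 tail=3 count=0
After op 7 (write(10)): arr=[4 18 7 10 _] head=3 tail=4 count=1

Answer: 10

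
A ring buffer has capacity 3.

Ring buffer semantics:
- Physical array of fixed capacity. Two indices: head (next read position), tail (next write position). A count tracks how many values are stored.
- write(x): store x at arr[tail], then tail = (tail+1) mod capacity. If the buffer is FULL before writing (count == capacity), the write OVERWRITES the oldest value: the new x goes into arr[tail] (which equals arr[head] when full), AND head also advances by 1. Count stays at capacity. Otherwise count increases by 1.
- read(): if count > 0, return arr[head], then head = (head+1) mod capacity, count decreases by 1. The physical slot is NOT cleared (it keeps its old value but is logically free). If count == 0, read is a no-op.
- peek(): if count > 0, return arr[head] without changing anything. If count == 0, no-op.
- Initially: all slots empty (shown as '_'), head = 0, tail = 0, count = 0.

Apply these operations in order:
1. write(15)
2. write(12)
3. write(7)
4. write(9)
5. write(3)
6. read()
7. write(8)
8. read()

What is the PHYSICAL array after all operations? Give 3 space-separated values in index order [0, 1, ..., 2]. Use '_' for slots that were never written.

Answer: 9 3 8

Derivation:
After op 1 (write(15)): arr=[15 _ _] head=0 tail=1 count=1
After op 2 (write(12)): arr=[15 12 _] head=0 tail=2 count=2
After op 3 (write(7)): arr=[15 12 7] head=0 tail=0 count=3
After op 4 (write(9)): arr=[9 12 7] head=1 tail=1 count=3
After op 5 (write(3)): arr=[9 3 7] head=2 tail=2 count=3
After op 6 (read()): arr=[9 3 7] head=0 tail=2 count=2
After op 7 (write(8)): arr=[9 3 8] head=0 tail=0 count=3
After op 8 (read()): arr=[9 3 8] head=1 tail=0 count=2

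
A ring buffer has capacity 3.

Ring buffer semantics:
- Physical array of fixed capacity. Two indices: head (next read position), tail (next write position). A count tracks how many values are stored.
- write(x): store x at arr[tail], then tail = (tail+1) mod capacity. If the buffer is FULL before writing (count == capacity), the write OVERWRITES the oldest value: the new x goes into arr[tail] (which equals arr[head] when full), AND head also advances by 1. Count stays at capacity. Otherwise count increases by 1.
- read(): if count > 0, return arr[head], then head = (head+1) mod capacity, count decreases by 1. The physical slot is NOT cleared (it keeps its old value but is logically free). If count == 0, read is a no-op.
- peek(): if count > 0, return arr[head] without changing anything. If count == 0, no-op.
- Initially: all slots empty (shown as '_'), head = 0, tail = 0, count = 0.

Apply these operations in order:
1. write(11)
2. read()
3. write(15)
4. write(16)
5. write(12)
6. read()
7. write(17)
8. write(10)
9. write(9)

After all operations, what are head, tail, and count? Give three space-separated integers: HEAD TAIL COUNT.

Answer: 1 1 3

Derivation:
After op 1 (write(11)): arr=[11 _ _] head=0 tail=1 count=1
After op 2 (read()): arr=[11 _ _] head=1 tail=1 count=0
After op 3 (write(15)): arr=[11 15 _] head=1 tail=2 count=1
After op 4 (write(16)): arr=[11 15 16] head=1 tail=0 count=2
After op 5 (write(12)): arr=[12 15 16] head=1 tail=1 count=3
After op 6 (read()): arr=[12 15 16] head=2 tail=1 count=2
After op 7 (write(17)): arr=[12 17 16] head=2 tail=2 count=3
After op 8 (write(10)): arr=[12 17 10] head=0 tail=0 count=3
After op 9 (write(9)): arr=[9 17 10] head=1 tail=1 count=3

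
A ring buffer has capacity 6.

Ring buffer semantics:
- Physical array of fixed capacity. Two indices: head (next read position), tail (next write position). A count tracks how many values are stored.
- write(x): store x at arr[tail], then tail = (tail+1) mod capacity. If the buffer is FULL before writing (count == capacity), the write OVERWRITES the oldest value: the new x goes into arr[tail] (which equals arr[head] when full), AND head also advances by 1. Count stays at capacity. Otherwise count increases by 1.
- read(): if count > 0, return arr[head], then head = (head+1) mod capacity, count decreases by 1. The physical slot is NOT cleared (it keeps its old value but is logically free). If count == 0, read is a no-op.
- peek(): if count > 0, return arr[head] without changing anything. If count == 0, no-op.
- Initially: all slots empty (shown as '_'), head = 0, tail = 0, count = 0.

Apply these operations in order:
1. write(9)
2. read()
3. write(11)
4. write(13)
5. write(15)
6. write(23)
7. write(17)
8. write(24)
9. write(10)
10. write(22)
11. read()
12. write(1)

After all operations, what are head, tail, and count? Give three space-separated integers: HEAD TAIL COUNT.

Answer: 4 4 6

Derivation:
After op 1 (write(9)): arr=[9 _ _ _ _ _] head=0 tail=1 count=1
After op 2 (read()): arr=[9 _ _ _ _ _] head=1 tail=1 count=0
After op 3 (write(11)): arr=[9 11 _ _ _ _] head=1 tail=2 count=1
After op 4 (write(13)): arr=[9 11 13 _ _ _] head=1 tail=3 count=2
After op 5 (write(15)): arr=[9 11 13 15 _ _] head=1 tail=4 count=3
After op 6 (write(23)): arr=[9 11 13 15 23 _] head=1 tail=5 count=4
After op 7 (write(17)): arr=[9 11 13 15 23 17] head=1 tail=0 count=5
After op 8 (write(24)): arr=[24 11 13 15 23 17] head=1 tail=1 count=6
After op 9 (write(10)): arr=[24 10 13 15 23 17] head=2 tail=2 count=6
After op 10 (write(22)): arr=[24 10 22 15 23 17] head=3 tail=3 count=6
After op 11 (read()): arr=[24 10 22 15 23 17] head=4 tail=3 count=5
After op 12 (write(1)): arr=[24 10 22 1 23 17] head=4 tail=4 count=6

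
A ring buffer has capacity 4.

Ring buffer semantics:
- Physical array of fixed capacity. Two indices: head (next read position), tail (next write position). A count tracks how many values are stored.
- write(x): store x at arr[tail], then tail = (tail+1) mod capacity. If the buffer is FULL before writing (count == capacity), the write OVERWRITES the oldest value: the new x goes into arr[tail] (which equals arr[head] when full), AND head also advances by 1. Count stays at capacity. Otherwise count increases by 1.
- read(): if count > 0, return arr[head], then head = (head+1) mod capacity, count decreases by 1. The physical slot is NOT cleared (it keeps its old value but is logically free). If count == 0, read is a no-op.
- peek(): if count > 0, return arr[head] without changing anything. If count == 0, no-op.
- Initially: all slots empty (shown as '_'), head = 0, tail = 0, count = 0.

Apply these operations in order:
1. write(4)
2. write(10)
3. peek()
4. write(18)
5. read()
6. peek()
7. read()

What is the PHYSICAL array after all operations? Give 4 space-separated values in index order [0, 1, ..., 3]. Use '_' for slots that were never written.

After op 1 (write(4)): arr=[4 _ _ _] head=0 tail=1 count=1
After op 2 (write(10)): arr=[4 10 _ _] head=0 tail=2 count=2
After op 3 (peek()): arr=[4 10 _ _] head=0 tail=2 count=2
After op 4 (write(18)): arr=[4 10 18 _] head=0 tail=3 count=3
After op 5 (read()): arr=[4 10 18 _] head=1 tail=3 count=2
After op 6 (peek()): arr=[4 10 18 _] head=1 tail=3 count=2
After op 7 (read()): arr=[4 10 18 _] head=2 tail=3 count=1

Answer: 4 10 18 _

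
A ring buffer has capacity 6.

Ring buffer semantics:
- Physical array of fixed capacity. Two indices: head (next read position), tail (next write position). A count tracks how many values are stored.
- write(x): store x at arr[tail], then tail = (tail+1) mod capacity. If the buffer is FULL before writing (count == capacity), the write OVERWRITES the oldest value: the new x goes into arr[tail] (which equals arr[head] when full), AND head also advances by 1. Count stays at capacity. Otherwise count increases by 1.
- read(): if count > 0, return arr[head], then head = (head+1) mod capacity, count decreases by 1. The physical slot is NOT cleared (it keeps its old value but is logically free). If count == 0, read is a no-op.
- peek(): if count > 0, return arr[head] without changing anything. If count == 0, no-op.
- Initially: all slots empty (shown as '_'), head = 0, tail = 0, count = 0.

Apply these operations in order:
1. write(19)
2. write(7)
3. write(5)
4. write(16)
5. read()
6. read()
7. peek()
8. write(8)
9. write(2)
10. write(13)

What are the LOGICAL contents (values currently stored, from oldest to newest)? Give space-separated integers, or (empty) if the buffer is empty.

After op 1 (write(19)): arr=[19 _ _ _ _ _] head=0 tail=1 count=1
After op 2 (write(7)): arr=[19 7 _ _ _ _] head=0 tail=2 count=2
After op 3 (write(5)): arr=[19 7 5 _ _ _] head=0 tail=3 count=3
After op 4 (write(16)): arr=[19 7 5 16 _ _] head=0 tail=4 count=4
After op 5 (read()): arr=[19 7 5 16 _ _] head=1 tail=4 count=3
After op 6 (read()): arr=[19 7 5 16 _ _] head=2 tail=4 count=2
After op 7 (peek()): arr=[19 7 5 16 _ _] head=2 tail=4 count=2
After op 8 (write(8)): arr=[19 7 5 16 8 _] head=2 tail=5 count=3
After op 9 (write(2)): arr=[19 7 5 16 8 2] head=2 tail=0 count=4
After op 10 (write(13)): arr=[13 7 5 16 8 2] head=2 tail=1 count=5

Answer: 5 16 8 2 13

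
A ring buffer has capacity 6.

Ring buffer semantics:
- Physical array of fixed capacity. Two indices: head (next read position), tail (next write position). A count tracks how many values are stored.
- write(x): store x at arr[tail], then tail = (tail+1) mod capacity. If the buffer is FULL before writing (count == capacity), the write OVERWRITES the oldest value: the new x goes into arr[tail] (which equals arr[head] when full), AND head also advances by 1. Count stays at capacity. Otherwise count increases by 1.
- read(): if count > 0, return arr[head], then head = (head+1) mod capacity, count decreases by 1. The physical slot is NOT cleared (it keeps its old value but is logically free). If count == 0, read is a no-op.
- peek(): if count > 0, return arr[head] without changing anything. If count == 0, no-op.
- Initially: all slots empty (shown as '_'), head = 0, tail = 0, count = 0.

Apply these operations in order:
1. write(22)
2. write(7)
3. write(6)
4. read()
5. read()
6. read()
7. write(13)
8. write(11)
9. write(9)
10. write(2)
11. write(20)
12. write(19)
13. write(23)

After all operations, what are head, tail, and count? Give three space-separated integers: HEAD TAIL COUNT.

Answer: 4 4 6

Derivation:
After op 1 (write(22)): arr=[22 _ _ _ _ _] head=0 tail=1 count=1
After op 2 (write(7)): arr=[22 7 _ _ _ _] head=0 tail=2 count=2
After op 3 (write(6)): arr=[22 7 6 _ _ _] head=0 tail=3 count=3
After op 4 (read()): arr=[22 7 6 _ _ _] head=1 tail=3 count=2
After op 5 (read()): arr=[22 7 6 _ _ _] head=2 tail=3 count=1
After op 6 (read()): arr=[22 7 6 _ _ _] head=3 tail=3 count=0
After op 7 (write(13)): arr=[22 7 6 13 _ _] head=3 tail=4 count=1
After op 8 (write(11)): arr=[22 7 6 13 11 _] head=3 tail=5 count=2
After op 9 (write(9)): arr=[22 7 6 13 11 9] head=3 tail=0 count=3
After op 10 (write(2)): arr=[2 7 6 13 11 9] head=3 tail=1 count=4
After op 11 (write(20)): arr=[2 20 6 13 11 9] head=3 tail=2 count=5
After op 12 (write(19)): arr=[2 20 19 13 11 9] head=3 tail=3 count=6
After op 13 (write(23)): arr=[2 20 19 23 11 9] head=4 tail=4 count=6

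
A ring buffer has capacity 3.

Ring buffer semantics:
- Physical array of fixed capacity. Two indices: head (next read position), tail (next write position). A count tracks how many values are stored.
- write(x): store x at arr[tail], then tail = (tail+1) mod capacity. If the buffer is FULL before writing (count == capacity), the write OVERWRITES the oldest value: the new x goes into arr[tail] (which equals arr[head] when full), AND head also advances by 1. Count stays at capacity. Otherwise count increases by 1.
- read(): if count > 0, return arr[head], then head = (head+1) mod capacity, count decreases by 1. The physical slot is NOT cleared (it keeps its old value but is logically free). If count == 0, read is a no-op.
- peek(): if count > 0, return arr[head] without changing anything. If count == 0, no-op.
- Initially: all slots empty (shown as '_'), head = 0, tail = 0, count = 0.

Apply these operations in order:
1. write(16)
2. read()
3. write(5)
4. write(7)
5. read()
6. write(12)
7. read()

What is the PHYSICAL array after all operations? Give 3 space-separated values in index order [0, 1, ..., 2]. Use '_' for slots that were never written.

Answer: 12 5 7

Derivation:
After op 1 (write(16)): arr=[16 _ _] head=0 tail=1 count=1
After op 2 (read()): arr=[16 _ _] head=1 tail=1 count=0
After op 3 (write(5)): arr=[16 5 _] head=1 tail=2 count=1
After op 4 (write(7)): arr=[16 5 7] head=1 tail=0 count=2
After op 5 (read()): arr=[16 5 7] head=2 tail=0 count=1
After op 6 (write(12)): arr=[12 5 7] head=2 tail=1 count=2
After op 7 (read()): arr=[12 5 7] head=0 tail=1 count=1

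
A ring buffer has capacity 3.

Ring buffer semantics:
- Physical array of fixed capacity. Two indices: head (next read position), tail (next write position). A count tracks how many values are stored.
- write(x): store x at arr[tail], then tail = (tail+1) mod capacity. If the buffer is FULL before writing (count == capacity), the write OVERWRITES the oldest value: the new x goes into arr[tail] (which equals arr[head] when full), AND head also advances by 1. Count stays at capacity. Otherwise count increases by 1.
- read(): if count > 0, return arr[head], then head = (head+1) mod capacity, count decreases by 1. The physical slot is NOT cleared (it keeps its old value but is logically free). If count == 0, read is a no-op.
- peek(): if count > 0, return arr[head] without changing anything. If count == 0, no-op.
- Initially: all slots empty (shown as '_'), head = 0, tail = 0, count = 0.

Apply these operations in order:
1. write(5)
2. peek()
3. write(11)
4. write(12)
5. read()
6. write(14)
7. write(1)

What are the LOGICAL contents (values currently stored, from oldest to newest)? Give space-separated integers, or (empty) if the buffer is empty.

Answer: 12 14 1

Derivation:
After op 1 (write(5)): arr=[5 _ _] head=0 tail=1 count=1
After op 2 (peek()): arr=[5 _ _] head=0 tail=1 count=1
After op 3 (write(11)): arr=[5 11 _] head=0 tail=2 count=2
After op 4 (write(12)): arr=[5 11 12] head=0 tail=0 count=3
After op 5 (read()): arr=[5 11 12] head=1 tail=0 count=2
After op 6 (write(14)): arr=[14 11 12] head=1 tail=1 count=3
After op 7 (write(1)): arr=[14 1 12] head=2 tail=2 count=3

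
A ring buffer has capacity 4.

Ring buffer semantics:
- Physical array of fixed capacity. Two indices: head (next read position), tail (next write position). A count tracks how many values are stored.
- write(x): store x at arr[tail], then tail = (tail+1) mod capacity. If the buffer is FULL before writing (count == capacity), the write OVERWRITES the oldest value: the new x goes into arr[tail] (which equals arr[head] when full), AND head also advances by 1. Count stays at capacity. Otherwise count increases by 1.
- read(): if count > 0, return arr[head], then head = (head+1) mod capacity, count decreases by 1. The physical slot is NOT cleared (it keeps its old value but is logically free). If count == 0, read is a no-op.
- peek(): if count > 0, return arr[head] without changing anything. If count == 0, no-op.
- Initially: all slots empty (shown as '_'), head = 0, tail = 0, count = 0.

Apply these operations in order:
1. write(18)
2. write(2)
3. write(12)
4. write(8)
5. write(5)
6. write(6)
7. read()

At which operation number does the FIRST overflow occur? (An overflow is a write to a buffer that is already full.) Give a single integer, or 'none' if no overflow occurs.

Answer: 5

Derivation:
After op 1 (write(18)): arr=[18 _ _ _] head=0 tail=1 count=1
After op 2 (write(2)): arr=[18 2 _ _] head=0 tail=2 count=2
After op 3 (write(12)): arr=[18 2 12 _] head=0 tail=3 count=3
After op 4 (write(8)): arr=[18 2 12 8] head=0 tail=0 count=4
After op 5 (write(5)): arr=[5 2 12 8] head=1 tail=1 count=4
After op 6 (write(6)): arr=[5 6 12 8] head=2 tail=2 count=4
After op 7 (read()): arr=[5 6 12 8] head=3 tail=2 count=3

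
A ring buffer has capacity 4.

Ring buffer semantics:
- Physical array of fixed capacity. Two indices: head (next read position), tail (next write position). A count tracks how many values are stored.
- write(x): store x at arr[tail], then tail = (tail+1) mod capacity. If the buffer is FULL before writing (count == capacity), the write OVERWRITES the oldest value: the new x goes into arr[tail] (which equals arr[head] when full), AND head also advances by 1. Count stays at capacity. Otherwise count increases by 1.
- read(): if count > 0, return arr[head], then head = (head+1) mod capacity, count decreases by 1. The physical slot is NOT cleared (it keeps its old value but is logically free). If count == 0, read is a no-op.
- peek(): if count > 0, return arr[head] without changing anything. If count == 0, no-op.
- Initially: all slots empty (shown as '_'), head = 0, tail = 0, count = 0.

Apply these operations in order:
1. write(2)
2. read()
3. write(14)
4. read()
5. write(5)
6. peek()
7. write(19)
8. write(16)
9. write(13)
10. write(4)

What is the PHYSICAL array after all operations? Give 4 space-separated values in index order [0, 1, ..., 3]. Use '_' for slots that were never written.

After op 1 (write(2)): arr=[2 _ _ _] head=0 tail=1 count=1
After op 2 (read()): arr=[2 _ _ _] head=1 tail=1 count=0
After op 3 (write(14)): arr=[2 14 _ _] head=1 tail=2 count=1
After op 4 (read()): arr=[2 14 _ _] head=2 tail=2 count=0
After op 5 (write(5)): arr=[2 14 5 _] head=2 tail=3 count=1
After op 6 (peek()): arr=[2 14 5 _] head=2 tail=3 count=1
After op 7 (write(19)): arr=[2 14 5 19] head=2 tail=0 count=2
After op 8 (write(16)): arr=[16 14 5 19] head=2 tail=1 count=3
After op 9 (write(13)): arr=[16 13 5 19] head=2 tail=2 count=4
After op 10 (write(4)): arr=[16 13 4 19] head=3 tail=3 count=4

Answer: 16 13 4 19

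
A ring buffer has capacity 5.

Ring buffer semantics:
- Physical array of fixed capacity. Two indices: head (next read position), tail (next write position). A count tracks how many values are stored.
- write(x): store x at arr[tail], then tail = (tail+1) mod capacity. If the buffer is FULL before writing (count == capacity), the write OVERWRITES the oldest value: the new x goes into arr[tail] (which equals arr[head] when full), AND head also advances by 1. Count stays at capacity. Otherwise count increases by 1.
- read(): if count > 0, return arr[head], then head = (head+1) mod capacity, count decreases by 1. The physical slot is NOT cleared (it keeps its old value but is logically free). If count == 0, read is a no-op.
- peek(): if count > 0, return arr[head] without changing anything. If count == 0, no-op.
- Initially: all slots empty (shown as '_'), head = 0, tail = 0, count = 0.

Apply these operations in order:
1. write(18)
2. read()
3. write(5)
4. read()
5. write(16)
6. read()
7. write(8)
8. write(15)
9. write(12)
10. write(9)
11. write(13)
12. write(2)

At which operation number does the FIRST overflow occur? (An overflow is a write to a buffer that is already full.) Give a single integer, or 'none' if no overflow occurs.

Answer: 12

Derivation:
After op 1 (write(18)): arr=[18 _ _ _ _] head=0 tail=1 count=1
After op 2 (read()): arr=[18 _ _ _ _] head=1 tail=1 count=0
After op 3 (write(5)): arr=[18 5 _ _ _] head=1 tail=2 count=1
After op 4 (read()): arr=[18 5 _ _ _] head=2 tail=2 count=0
After op 5 (write(16)): arr=[18 5 16 _ _] head=2 tail=3 count=1
After op 6 (read()): arr=[18 5 16 _ _] head=3 tail=3 count=0
After op 7 (write(8)): arr=[18 5 16 8 _] head=3 tail=4 count=1
After op 8 (write(15)): arr=[18 5 16 8 15] head=3 tail=0 count=2
After op 9 (write(12)): arr=[12 5 16 8 15] head=3 tail=1 count=3
After op 10 (write(9)): arr=[12 9 16 8 15] head=3 tail=2 count=4
After op 11 (write(13)): arr=[12 9 13 8 15] head=3 tail=3 count=5
After op 12 (write(2)): arr=[12 9 13 2 15] head=4 tail=4 count=5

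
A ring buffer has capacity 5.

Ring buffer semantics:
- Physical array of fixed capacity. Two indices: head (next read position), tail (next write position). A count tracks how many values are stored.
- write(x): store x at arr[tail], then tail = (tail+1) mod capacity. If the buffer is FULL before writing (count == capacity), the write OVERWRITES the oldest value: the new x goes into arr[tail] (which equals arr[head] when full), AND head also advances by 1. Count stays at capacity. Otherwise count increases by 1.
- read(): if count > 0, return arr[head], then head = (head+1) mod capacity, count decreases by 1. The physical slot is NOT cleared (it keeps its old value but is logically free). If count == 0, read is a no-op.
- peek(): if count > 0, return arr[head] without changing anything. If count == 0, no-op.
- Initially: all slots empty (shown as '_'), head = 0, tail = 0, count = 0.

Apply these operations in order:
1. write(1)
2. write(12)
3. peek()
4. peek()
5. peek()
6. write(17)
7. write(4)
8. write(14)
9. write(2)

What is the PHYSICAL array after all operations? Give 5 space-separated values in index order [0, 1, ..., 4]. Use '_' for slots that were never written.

Answer: 2 12 17 4 14

Derivation:
After op 1 (write(1)): arr=[1 _ _ _ _] head=0 tail=1 count=1
After op 2 (write(12)): arr=[1 12 _ _ _] head=0 tail=2 count=2
After op 3 (peek()): arr=[1 12 _ _ _] head=0 tail=2 count=2
After op 4 (peek()): arr=[1 12 _ _ _] head=0 tail=2 count=2
After op 5 (peek()): arr=[1 12 _ _ _] head=0 tail=2 count=2
After op 6 (write(17)): arr=[1 12 17 _ _] head=0 tail=3 count=3
After op 7 (write(4)): arr=[1 12 17 4 _] head=0 tail=4 count=4
After op 8 (write(14)): arr=[1 12 17 4 14] head=0 tail=0 count=5
After op 9 (write(2)): arr=[2 12 17 4 14] head=1 tail=1 count=5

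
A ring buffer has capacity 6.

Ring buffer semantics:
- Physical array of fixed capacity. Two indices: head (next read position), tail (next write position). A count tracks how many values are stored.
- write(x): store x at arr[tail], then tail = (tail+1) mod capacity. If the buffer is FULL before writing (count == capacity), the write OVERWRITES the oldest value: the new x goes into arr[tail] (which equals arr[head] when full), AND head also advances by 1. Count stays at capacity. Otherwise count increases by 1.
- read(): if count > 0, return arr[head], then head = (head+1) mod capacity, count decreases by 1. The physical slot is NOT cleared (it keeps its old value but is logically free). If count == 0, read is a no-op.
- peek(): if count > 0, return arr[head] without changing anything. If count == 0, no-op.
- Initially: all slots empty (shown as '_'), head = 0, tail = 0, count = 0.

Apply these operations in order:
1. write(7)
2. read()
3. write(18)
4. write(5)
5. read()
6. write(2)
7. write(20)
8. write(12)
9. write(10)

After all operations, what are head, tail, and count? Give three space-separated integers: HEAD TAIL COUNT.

Answer: 2 1 5

Derivation:
After op 1 (write(7)): arr=[7 _ _ _ _ _] head=0 tail=1 count=1
After op 2 (read()): arr=[7 _ _ _ _ _] head=1 tail=1 count=0
After op 3 (write(18)): arr=[7 18 _ _ _ _] head=1 tail=2 count=1
After op 4 (write(5)): arr=[7 18 5 _ _ _] head=1 tail=3 count=2
After op 5 (read()): arr=[7 18 5 _ _ _] head=2 tail=3 count=1
After op 6 (write(2)): arr=[7 18 5 2 _ _] head=2 tail=4 count=2
After op 7 (write(20)): arr=[7 18 5 2 20 _] head=2 tail=5 count=3
After op 8 (write(12)): arr=[7 18 5 2 20 12] head=2 tail=0 count=4
After op 9 (write(10)): arr=[10 18 5 2 20 12] head=2 tail=1 count=5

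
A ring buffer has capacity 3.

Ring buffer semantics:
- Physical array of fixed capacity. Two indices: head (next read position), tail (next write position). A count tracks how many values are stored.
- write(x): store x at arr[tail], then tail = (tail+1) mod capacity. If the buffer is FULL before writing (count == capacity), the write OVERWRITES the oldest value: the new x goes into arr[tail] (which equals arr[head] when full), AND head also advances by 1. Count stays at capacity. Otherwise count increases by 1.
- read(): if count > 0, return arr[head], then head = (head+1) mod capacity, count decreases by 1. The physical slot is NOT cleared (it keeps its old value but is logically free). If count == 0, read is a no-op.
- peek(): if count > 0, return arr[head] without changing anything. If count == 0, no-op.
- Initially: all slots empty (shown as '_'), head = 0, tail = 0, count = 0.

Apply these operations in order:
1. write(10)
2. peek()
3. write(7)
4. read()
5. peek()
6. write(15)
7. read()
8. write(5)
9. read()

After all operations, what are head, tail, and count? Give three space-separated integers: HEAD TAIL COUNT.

After op 1 (write(10)): arr=[10 _ _] head=0 tail=1 count=1
After op 2 (peek()): arr=[10 _ _] head=0 tail=1 count=1
After op 3 (write(7)): arr=[10 7 _] head=0 tail=2 count=2
After op 4 (read()): arr=[10 7 _] head=1 tail=2 count=1
After op 5 (peek()): arr=[10 7 _] head=1 tail=2 count=1
After op 6 (write(15)): arr=[10 7 15] head=1 tail=0 count=2
After op 7 (read()): arr=[10 7 15] head=2 tail=0 count=1
After op 8 (write(5)): arr=[5 7 15] head=2 tail=1 count=2
After op 9 (read()): arr=[5 7 15] head=0 tail=1 count=1

Answer: 0 1 1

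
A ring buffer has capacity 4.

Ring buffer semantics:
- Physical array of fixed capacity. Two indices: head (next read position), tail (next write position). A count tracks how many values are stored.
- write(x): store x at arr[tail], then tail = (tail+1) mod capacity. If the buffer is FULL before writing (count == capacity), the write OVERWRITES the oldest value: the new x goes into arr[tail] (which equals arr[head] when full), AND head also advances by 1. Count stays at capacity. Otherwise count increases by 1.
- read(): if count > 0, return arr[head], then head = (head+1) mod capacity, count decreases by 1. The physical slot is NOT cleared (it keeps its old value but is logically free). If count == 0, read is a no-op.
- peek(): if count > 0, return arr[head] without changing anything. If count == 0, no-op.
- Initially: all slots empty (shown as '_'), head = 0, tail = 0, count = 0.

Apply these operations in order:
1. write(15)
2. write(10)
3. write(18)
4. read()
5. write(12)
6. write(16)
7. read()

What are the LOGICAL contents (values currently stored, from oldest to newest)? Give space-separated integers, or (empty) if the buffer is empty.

After op 1 (write(15)): arr=[15 _ _ _] head=0 tail=1 count=1
After op 2 (write(10)): arr=[15 10 _ _] head=0 tail=2 count=2
After op 3 (write(18)): arr=[15 10 18 _] head=0 tail=3 count=3
After op 4 (read()): arr=[15 10 18 _] head=1 tail=3 count=2
After op 5 (write(12)): arr=[15 10 18 12] head=1 tail=0 count=3
After op 6 (write(16)): arr=[16 10 18 12] head=1 tail=1 count=4
After op 7 (read()): arr=[16 10 18 12] head=2 tail=1 count=3

Answer: 18 12 16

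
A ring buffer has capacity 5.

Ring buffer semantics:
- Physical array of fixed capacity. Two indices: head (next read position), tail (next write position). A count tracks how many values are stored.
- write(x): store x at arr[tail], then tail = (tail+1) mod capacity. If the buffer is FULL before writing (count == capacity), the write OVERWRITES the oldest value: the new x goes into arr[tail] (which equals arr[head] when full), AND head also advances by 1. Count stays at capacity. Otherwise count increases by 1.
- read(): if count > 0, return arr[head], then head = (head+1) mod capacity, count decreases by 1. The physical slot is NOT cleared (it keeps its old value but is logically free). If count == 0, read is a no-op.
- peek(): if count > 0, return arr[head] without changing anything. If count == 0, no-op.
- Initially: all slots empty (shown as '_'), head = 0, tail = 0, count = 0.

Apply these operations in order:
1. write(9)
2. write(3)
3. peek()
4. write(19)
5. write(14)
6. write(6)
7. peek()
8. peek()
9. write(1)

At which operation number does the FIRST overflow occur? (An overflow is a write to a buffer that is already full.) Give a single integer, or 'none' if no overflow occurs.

After op 1 (write(9)): arr=[9 _ _ _ _] head=0 tail=1 count=1
After op 2 (write(3)): arr=[9 3 _ _ _] head=0 tail=2 count=2
After op 3 (peek()): arr=[9 3 _ _ _] head=0 tail=2 count=2
After op 4 (write(19)): arr=[9 3 19 _ _] head=0 tail=3 count=3
After op 5 (write(14)): arr=[9 3 19 14 _] head=0 tail=4 count=4
After op 6 (write(6)): arr=[9 3 19 14 6] head=0 tail=0 count=5
After op 7 (peek()): arr=[9 3 19 14 6] head=0 tail=0 count=5
After op 8 (peek()): arr=[9 3 19 14 6] head=0 tail=0 count=5
After op 9 (write(1)): arr=[1 3 19 14 6] head=1 tail=1 count=5

Answer: 9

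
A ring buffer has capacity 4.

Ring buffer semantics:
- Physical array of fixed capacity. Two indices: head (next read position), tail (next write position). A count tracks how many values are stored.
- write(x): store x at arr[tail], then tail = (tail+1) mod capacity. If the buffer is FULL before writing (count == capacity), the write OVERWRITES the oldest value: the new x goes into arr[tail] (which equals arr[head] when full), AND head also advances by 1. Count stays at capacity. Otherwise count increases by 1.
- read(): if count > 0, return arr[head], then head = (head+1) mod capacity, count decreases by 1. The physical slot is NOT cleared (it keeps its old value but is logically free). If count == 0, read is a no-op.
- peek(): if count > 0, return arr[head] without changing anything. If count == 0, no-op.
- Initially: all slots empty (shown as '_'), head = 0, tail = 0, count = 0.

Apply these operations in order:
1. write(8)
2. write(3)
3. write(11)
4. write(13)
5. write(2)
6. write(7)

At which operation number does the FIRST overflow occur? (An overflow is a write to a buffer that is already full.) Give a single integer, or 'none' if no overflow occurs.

After op 1 (write(8)): arr=[8 _ _ _] head=0 tail=1 count=1
After op 2 (write(3)): arr=[8 3 _ _] head=0 tail=2 count=2
After op 3 (write(11)): arr=[8 3 11 _] head=0 tail=3 count=3
After op 4 (write(13)): arr=[8 3 11 13] head=0 tail=0 count=4
After op 5 (write(2)): arr=[2 3 11 13] head=1 tail=1 count=4
After op 6 (write(7)): arr=[2 7 11 13] head=2 tail=2 count=4

Answer: 5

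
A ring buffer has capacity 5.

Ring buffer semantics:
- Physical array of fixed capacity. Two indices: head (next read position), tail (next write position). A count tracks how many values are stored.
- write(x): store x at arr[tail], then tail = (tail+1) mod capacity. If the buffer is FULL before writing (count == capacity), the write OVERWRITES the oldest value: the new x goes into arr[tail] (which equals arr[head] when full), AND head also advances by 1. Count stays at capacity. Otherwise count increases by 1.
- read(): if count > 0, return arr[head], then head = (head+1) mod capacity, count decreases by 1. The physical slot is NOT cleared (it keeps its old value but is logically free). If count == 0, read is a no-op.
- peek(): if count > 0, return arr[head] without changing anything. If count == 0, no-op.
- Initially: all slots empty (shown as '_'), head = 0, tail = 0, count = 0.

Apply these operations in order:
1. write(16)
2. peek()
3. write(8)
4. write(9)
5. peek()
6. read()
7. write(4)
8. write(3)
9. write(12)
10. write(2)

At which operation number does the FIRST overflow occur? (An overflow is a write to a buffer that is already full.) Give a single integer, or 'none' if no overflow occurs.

Answer: 10

Derivation:
After op 1 (write(16)): arr=[16 _ _ _ _] head=0 tail=1 count=1
After op 2 (peek()): arr=[16 _ _ _ _] head=0 tail=1 count=1
After op 3 (write(8)): arr=[16 8 _ _ _] head=0 tail=2 count=2
After op 4 (write(9)): arr=[16 8 9 _ _] head=0 tail=3 count=3
After op 5 (peek()): arr=[16 8 9 _ _] head=0 tail=3 count=3
After op 6 (read()): arr=[16 8 9 _ _] head=1 tail=3 count=2
After op 7 (write(4)): arr=[16 8 9 4 _] head=1 tail=4 count=3
After op 8 (write(3)): arr=[16 8 9 4 3] head=1 tail=0 count=4
After op 9 (write(12)): arr=[12 8 9 4 3] head=1 tail=1 count=5
After op 10 (write(2)): arr=[12 2 9 4 3] head=2 tail=2 count=5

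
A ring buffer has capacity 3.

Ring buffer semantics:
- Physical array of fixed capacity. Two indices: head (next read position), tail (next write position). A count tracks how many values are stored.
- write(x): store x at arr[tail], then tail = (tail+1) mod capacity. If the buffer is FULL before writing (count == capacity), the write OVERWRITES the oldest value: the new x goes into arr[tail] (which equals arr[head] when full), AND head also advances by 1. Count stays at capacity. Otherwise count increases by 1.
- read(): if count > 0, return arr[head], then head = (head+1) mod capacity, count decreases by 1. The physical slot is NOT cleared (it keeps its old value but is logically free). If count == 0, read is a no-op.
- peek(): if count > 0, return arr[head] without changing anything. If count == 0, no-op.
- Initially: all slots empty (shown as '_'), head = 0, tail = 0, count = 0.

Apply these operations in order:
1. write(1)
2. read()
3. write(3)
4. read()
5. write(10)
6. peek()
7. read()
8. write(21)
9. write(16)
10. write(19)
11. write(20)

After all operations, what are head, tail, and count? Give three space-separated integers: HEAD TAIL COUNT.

After op 1 (write(1)): arr=[1 _ _] head=0 tail=1 count=1
After op 2 (read()): arr=[1 _ _] head=1 tail=1 count=0
After op 3 (write(3)): arr=[1 3 _] head=1 tail=2 count=1
After op 4 (read()): arr=[1 3 _] head=2 tail=2 count=0
After op 5 (write(10)): arr=[1 3 10] head=2 tail=0 count=1
After op 6 (peek()): arr=[1 3 10] head=2 tail=0 count=1
After op 7 (read()): arr=[1 3 10] head=0 tail=0 count=0
After op 8 (write(21)): arr=[21 3 10] head=0 tail=1 count=1
After op 9 (write(16)): arr=[21 16 10] head=0 tail=2 count=2
After op 10 (write(19)): arr=[21 16 19] head=0 tail=0 count=3
After op 11 (write(20)): arr=[20 16 19] head=1 tail=1 count=3

Answer: 1 1 3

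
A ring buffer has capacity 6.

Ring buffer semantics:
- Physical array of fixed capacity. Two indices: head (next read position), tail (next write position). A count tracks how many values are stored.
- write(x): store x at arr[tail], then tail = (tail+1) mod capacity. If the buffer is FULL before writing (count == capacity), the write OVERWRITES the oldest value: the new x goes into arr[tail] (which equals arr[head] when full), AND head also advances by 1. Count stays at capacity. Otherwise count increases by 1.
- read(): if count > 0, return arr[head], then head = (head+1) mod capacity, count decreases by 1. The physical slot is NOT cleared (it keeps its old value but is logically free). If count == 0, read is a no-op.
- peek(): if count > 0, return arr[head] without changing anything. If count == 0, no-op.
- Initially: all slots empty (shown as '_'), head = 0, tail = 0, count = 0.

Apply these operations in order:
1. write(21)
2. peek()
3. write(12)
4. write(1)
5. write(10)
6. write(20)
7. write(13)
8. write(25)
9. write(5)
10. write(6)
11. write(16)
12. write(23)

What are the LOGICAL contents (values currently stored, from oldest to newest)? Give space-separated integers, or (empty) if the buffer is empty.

After op 1 (write(21)): arr=[21 _ _ _ _ _] head=0 tail=1 count=1
After op 2 (peek()): arr=[21 _ _ _ _ _] head=0 tail=1 count=1
After op 3 (write(12)): arr=[21 12 _ _ _ _] head=0 tail=2 count=2
After op 4 (write(1)): arr=[21 12 1 _ _ _] head=0 tail=3 count=3
After op 5 (write(10)): arr=[21 12 1 10 _ _] head=0 tail=4 count=4
After op 6 (write(20)): arr=[21 12 1 10 20 _] head=0 tail=5 count=5
After op 7 (write(13)): arr=[21 12 1 10 20 13] head=0 tail=0 count=6
After op 8 (write(25)): arr=[25 12 1 10 20 13] head=1 tail=1 count=6
After op 9 (write(5)): arr=[25 5 1 10 20 13] head=2 tail=2 count=6
After op 10 (write(6)): arr=[25 5 6 10 20 13] head=3 tail=3 count=6
After op 11 (write(16)): arr=[25 5 6 16 20 13] head=4 tail=4 count=6
After op 12 (write(23)): arr=[25 5 6 16 23 13] head=5 tail=5 count=6

Answer: 13 25 5 6 16 23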